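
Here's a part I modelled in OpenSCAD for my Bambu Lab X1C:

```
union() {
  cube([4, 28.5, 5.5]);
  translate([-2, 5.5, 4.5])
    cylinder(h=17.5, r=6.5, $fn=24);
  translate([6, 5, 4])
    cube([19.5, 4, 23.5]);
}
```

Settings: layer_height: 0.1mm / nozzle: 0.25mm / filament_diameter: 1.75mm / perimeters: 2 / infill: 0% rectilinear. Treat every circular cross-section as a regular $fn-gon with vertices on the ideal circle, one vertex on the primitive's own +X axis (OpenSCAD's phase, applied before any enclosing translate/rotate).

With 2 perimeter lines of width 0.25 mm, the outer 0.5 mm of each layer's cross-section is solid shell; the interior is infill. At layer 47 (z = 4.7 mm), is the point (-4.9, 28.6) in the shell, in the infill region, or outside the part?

At z = 4.7 mm: the cube is present — its section is the full 4×28.5 rectangle; the r=6.5 cylinder at (-2, 5.5) contributes a regular 24-gon of circumradius 6.5; the cube at (6, 5) is present — its section is the full 19.5×4 rectangle; Taking the union: the regions partially overlap (shared area 38.17 mm²), so overlapping operands fuse into one piece — 2 connected regions. Overall, the cross-section has 2 separate islands. The nearest boundary edge runs (0.00, 11.65)→(0.00, 28.50); distance from the point to it = 4.90 mm. The point is not inside any of the regions above, so it lies outside the cross-section (4.90 mm from the nearest boundary).

outside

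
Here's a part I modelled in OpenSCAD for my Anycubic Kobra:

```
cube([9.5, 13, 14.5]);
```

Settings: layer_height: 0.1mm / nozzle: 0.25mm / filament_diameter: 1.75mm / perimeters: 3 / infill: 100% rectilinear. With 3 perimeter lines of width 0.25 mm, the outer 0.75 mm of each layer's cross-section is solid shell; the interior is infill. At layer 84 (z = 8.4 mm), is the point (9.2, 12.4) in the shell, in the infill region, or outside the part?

shell

At z = 8.4 mm: the 9.5×13 cube contributes its full rectangle. Overall, the cross-section is a single solid region. The nearest boundary edge runs (9.50, 0.00)→(9.50, 13.00); distance from the point to it = 0.30 mm. The point is inside the cross-section, 0.30 mm from the nearest boundary — within the 0.75 mm shell band (3 × 0.25).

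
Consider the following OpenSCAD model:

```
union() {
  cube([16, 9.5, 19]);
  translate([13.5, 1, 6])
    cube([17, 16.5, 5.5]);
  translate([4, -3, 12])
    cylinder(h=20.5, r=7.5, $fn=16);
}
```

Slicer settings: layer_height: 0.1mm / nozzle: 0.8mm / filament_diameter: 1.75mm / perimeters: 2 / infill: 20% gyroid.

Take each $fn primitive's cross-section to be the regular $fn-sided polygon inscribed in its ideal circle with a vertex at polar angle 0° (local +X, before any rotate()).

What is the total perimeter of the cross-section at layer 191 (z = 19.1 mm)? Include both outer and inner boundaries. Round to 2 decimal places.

46.82 mm

At z = 19.1 mm: the cube is absent (z outside [0, 19]); the cube at (13.5, 1) is absent (z outside [6, 11.5]); the r=7.5 cylinder at (4, -3) gives a regular 16-gon of circumradius 7.5 (constant along its height) (perimeter = 2·16·7.500·sin(180°/16) = 46.82 mm); Combining (union): only the r=7.5 cylinder at (4, -3) is present, so the union is just that shape — boundary = 46.82 mm. Overall, the cross-section is a single solid region. Total boundary length (outer) = 46.82 mm.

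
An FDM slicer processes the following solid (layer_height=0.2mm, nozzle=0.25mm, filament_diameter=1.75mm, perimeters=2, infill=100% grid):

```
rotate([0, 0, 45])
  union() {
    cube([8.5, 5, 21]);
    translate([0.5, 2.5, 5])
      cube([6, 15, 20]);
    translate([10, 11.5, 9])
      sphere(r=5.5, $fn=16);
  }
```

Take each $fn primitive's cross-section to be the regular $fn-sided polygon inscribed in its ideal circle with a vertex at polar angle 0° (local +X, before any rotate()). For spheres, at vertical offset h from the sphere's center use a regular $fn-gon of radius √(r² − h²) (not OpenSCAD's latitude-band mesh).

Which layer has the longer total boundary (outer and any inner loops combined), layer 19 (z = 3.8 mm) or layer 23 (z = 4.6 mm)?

layer 23 (z = 4.6 mm)

Layer 19 (z = 3.8): the cube (footprint 8.5×5) is included at this height (perimeter 27.00 mm); the cube at (0.5, 2.5) is not intersected at this z (z outside [5, 25]); the r=5.5 sphere at (10, 11.5) slices to a regular 16-gon of circumradius 1.792 (√(r²−h²) with h=5.2 from center) (perimeter = 2·16·1.792·sin(180°/16) = 11.19 mm); Combining (union): the 2 present regions are separate (no shared area or edge), so areas and boundary lengths simply add and each stays a separate island — boundary = 38.19 mm; (rotated 45° about Z; rotation is an isometry so areas/perimeters/island counts are preserved). So its perimeter = 38.19 mm. Layer 23 (z = 4.6): the cube (footprint 8.5×5) is included at this height (perimeter 27.00 mm); the cube at (0.5, 2.5) is absent (z outside [5, 25]); the sphere at (10, 11.5): section is a regular 16-gon, circumradius = √(r²−h²) = √(5.5²−4.4²) = 3.300 (perimeter = 2·16·3.300·sin(180°/16) = 20.60 mm); Merging all regions: the 2 present regions are separate (no shared area or edge), so areas and boundary lengths simply add and each stays a separate island — boundary = 47.60 mm; (rotated 45° about Z; rotation is an isometry so areas/perimeters/island counts are preserved). So its perimeter = 47.60 mm. Layer 23 is larger (47.60 vs 38.19 mm).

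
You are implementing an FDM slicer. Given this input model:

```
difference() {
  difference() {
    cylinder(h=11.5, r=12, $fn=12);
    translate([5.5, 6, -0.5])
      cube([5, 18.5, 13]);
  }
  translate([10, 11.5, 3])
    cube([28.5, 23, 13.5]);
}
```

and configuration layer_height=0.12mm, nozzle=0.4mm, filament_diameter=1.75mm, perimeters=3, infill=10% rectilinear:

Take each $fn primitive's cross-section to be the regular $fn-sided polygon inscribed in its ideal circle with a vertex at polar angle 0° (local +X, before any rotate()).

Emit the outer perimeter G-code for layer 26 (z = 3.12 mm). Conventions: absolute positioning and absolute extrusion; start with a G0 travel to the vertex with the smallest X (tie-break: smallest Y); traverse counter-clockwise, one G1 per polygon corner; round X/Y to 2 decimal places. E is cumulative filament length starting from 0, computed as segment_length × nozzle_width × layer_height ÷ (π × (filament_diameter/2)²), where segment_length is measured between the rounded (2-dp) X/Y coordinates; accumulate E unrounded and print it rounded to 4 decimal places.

At z = 3.12 mm: the cylinder: section is a regular 12-gon, circumradius r=12; the cube at (5.5, 6) is present — its section is the full 5×18.5 rectangle; Subtracting the remaining from the first: starting from the r=12 cylinder, the 5×18.5 cube at (5.5, 6) partially overlaps it — only the 11.88 mm² overlap (of its 92.50 mm²) is removed, clipping the outline — 1 connected region; the 28.5×23 cube at (10, 11.5) contributes its full rectangle; Taking the first minus the rest: starting from that combined region, the 28.5×23 cube at (10, 11.5) misses the remaining region (no effect) — 1 connected region. The outline is a single polygon with 13 vertices. Extrusion per mm of travel: 0.4 × 0.12 / (π × 0.875²) = 0.019956. Accumulating E over each segment gives final E = 1.5411.

G0 X-12.00 Y0.00 Z3.12
G1 X-10.39 Y-6.00 E0.1240
G1 X-6.00 Y-10.39 E0.2479
G1 X0.00 Y-12.00 E0.3718
G1 X6.00 Y-10.39 E0.4958
G1 X10.39 Y-6.00 E0.6197
G1 X12.00 Y0.00 E0.7437
G1 X10.39 Y6.00 E0.8677
G1 X5.50 Y6.00 E0.9652
G1 X5.50 Y10.53 E1.0556
G1 X0.00 Y12.00 E1.1692
G1 X-6.00 Y10.39 E1.2932
G1 X-10.39 Y6.00 E1.4171
G1 X-12.00 Y0.00 E1.5411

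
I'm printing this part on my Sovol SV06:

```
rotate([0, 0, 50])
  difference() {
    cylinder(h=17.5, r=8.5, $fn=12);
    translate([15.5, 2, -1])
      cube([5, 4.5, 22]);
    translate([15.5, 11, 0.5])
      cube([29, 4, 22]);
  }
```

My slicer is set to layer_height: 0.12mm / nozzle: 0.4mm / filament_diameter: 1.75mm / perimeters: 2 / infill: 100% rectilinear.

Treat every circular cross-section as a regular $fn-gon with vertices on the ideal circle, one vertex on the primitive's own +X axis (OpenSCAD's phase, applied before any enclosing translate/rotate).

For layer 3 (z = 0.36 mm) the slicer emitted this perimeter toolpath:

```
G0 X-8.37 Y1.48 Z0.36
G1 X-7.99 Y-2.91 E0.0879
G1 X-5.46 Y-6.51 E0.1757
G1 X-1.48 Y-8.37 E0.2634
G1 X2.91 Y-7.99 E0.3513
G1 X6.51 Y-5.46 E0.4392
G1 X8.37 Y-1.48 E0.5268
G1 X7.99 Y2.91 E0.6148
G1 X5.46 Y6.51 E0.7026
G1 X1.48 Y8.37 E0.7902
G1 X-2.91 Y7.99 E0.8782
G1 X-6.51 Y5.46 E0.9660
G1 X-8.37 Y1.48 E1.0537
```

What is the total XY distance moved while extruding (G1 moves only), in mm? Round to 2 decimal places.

52.80 mm

Sum the Euclidean lengths of each G1 segment: total = 52.80 mm.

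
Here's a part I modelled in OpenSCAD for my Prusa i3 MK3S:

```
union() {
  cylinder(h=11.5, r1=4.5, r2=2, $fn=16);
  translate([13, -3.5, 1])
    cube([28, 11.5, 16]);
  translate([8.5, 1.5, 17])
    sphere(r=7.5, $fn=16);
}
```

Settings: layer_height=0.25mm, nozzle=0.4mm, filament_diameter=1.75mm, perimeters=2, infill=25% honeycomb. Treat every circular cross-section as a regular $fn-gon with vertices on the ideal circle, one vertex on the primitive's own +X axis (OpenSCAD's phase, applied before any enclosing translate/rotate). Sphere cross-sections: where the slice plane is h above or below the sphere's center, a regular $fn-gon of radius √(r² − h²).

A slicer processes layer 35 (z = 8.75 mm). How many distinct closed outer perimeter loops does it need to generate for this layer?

2

At z = 8.75 mm: the cone contributes a regular 16-gon of circumradius 2.598 (interpolated between r1=4.5 and r2=2 at t=0.761); the cube at (13, -3.5) is present — its section is the full 28×11.5 rectangle; the sphere at (8.5, 1.5) is not intersected at this z (|z−center|=8.250 > r=7.5); Merging all regions: the 2 present regions are separate (no shared area or edge), so areas and boundary lengths simply add and each stays a separate island — 2 connected regions. The result has 2 disconnected regions.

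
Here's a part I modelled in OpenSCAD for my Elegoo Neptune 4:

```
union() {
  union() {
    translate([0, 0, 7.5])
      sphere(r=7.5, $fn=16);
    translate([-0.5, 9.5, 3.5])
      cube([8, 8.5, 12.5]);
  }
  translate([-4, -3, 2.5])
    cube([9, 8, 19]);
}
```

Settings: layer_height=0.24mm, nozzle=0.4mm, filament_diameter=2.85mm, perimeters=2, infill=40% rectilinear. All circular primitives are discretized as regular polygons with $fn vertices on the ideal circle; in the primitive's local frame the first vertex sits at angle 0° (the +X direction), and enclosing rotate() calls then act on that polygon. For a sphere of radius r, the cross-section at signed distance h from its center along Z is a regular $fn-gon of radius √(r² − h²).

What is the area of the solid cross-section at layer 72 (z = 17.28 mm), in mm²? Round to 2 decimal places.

At z = 17.28 mm: the sphere is not intersected at this z (|z−center|=9.780 > r=7.5); the cube at (-0.5, 9.5) is absent (z outside [3.5, 16]); Merging all regions: nothing is present at this height; the cube at (-4, -3) is present — its section is the full 9×8 rectangle (area 72.00 mm²); Taking the union: only the 9×8 cube at (-4, -3) is present, so the union is just that shape — area = 72.00 mm². Overall, the cross-section is a single solid region. Net area = 72.00 mm².

72.00 mm²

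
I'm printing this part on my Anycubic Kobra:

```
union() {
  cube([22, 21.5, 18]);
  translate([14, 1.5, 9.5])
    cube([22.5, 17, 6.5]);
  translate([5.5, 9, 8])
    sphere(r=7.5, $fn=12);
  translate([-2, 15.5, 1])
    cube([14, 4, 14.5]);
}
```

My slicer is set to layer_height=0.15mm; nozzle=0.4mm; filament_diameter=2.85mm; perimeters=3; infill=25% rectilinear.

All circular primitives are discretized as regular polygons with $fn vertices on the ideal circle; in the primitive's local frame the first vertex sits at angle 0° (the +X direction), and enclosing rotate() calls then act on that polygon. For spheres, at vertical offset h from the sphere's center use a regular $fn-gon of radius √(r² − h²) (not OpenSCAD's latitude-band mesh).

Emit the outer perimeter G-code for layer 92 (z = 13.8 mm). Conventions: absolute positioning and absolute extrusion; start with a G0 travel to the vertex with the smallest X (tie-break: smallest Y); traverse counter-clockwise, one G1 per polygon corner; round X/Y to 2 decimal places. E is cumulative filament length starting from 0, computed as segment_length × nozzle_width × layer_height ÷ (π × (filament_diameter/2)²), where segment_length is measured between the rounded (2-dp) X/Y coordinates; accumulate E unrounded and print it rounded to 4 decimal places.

G0 X-2.00 Y15.50 Z13.80
G1 X0.00 Y15.50 E0.0188
G1 X0.00 Y0.00 E0.1646
G1 X22.00 Y0.00 E0.3715
G1 X22.00 Y1.50 E0.3856
G1 X36.50 Y1.50 E0.5220
G1 X36.50 Y18.50 E0.6819
G1 X22.00 Y18.50 E0.8183
G1 X22.00 Y21.50 E0.8465
G1 X0.00 Y21.50 E1.0534
G1 X0.00 Y19.50 E1.0722
G1 X-2.00 Y19.50 E1.0910
G1 X-2.00 Y15.50 E1.1286

At z = 13.8 mm: the cube (footprint 22×21.5) is included at this height; the cube at (14, 1.5) (footprint 22.5×17) is included at this height; the r=7.5 sphere at (5.5, 9) slices to a regular 12-gon of circumradius 4.755 (√(r²−h²) with h=5.8 from center); the cube at (-2, 15.5) (footprint 14×4) is included at this height; Combining (union): the regions partially overlap (shared area 251.83 mm²), so overlapping operands fuse into one piece — 1 connected region. The outline is a single polygon with 12 vertices. Extrusion per mm of travel: 0.4 × 0.15 / (π × 1.425²) = 0.009405. Accumulating E over each segment gives final E = 1.1286.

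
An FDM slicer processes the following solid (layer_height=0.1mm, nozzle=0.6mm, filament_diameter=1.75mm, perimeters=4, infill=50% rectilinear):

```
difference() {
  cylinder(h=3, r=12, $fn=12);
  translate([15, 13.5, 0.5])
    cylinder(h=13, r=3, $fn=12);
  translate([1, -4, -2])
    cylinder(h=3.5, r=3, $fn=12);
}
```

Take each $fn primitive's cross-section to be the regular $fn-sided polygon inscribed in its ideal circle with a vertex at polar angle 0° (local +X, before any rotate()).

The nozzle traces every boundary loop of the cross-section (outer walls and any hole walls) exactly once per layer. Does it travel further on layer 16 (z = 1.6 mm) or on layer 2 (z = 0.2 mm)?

layer 2 (z = 0.2 mm)

Layer 16 (z = 1.6): the cylinder: section is a regular 12-gon, circumradius r=12 (perimeter = 2·12·12.000·sin(180°/12) = 74.54 mm); the r=3 cylinder at (15, 13.5) contributes a regular 12-gon of circumradius 3 (perimeter = 2·12·3.000·sin(180°/12) = 18.63 mm); the cylinder at (1, -4) is not intersected at this z (z outside [-2, 1.5]); After the difference (first − rest): starting from the r=12 cylinder, the r=3 cylinder at (15, 13.5) misses the remaining region (no effect) — boundary = 74.54 mm. So its perimeter = 74.54 mm. Layer 2 (z = 0.2): the r=12 cylinder gives a regular 12-gon of circumradius 12 (constant along its height) (perimeter = 2·12·12.000·sin(180°/12) = 74.54 mm); the cylinder at (15, 13.5) is not intersected at this z (z outside [0.5, 13.5]); the cylinder at (1, -4): section is a regular 12-gon, circumradius r=3 (perimeter = 2·12·3.000·sin(180°/12) = 18.63 mm); Taking the first minus the rest: starting from the r=12 cylinder, the r=3 cylinder at (1, -4) lies wholly inside it (removes its full 27.00 mm² and its 18.63 mm outline becomes a hole wall) — boundary (outer + 1 inner loop) = 93.17 mm. So its perimeter = 93.17 mm. Layer 2 is larger (93.17 vs 74.54 mm).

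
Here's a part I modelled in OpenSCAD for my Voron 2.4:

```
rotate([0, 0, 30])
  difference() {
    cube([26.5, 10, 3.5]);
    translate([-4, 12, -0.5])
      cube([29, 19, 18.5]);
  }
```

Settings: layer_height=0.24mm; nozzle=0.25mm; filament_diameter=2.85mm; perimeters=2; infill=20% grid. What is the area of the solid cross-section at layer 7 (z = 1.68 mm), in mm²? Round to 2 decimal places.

At z = 1.68 mm: the cube is present — its section is the full 26.5×10 rectangle (area 265.00 mm²); the cube at (-4, 12) (footprint 29×19) is included at this height (area 551.00 mm²); After the difference (first − rest): starting from the 26.5×10 cube (265.00 mm²), the 29×19 cube at (-4, 12) misses the remaining region (no effect) — area = 265.00 mm²; (whole slice rotated 30° about Z — lengths, areas and connectivity unchanged). Overall, the cross-section is a single solid region. Net area = 265.00 mm².

265.00 mm²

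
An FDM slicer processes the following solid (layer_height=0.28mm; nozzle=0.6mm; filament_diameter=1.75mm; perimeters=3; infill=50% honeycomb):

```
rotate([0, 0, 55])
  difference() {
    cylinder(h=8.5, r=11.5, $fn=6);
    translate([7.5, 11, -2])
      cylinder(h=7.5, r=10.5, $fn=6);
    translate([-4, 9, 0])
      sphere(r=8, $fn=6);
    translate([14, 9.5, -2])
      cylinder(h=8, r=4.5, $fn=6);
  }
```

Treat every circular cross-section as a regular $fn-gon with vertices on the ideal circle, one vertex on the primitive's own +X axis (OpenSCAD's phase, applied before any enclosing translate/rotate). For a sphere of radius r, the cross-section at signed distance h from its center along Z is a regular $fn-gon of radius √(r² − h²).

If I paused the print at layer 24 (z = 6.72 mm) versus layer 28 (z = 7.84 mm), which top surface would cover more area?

layer 28 (z = 7.84 mm)

Layer 24 (z = 6.72): the r=11.5 cylinder contributes a regular 6-gon of circumradius 11.5 (area = (6/2)·11.500²·sin(360°/6) = 343.60 mm²); the cylinder at (7.5, 11) does not reach this height (z outside [-2, 5.5]); the r=8 sphere at (-4, 9) contributes a regular 6-gon of circumradius √(8²−6.72²) = 4.341 (area = (6/2)·4.341²·sin(360°/6) = 48.95 mm²); the cylinder at (14, 9.5) is not intersected at this z (z outside [-2, 6]); Subtracting the remaining from the first: starting from the r=11.5 cylinder (343.60 mm²), the r=8 sphere at (-4, 9) partially overlaps it — only the 28.52 mm² overlap (of its 48.95 mm²) is removed, clipping the outline — area = 315.07 mm²; (whole slice rotated 55° about Z — lengths, areas and connectivity unchanged). So its area = 315.07 mm². Layer 28 (z = 7.84): the cylinder: section is a regular 6-gon, circumradius r=11.5 (area = (6/2)·11.500²·sin(360°/6) = 343.60 mm²); the cylinder at (7.5, 11) does not reach this height (z outside [-2, 5.5]); the sphere at (-4, 9): section is a regular 6-gon, circumradius = √(r²−h²) = √(8²−7.84²) = 1.592 (area = (6/2)·1.592²·sin(360°/6) = 6.58 mm²); the cylinder at (14, 9.5) is not intersected at this z (z outside [-2, 6]); Subtracting the remaining from the first: starting from the r=11.5 cylinder (343.60 mm²), the r=8 sphere at (-4, 9) partially overlaps it — only the 5.82 mm² overlap (of its 6.58 mm²) is removed, clipping the outline — area = 337.78 mm²; (rotated 55° about Z; rotation is an isometry so areas/perimeters/island counts are preserved). So its area = 337.78 mm². Layer 28 is larger (337.78 vs 315.07 mm²).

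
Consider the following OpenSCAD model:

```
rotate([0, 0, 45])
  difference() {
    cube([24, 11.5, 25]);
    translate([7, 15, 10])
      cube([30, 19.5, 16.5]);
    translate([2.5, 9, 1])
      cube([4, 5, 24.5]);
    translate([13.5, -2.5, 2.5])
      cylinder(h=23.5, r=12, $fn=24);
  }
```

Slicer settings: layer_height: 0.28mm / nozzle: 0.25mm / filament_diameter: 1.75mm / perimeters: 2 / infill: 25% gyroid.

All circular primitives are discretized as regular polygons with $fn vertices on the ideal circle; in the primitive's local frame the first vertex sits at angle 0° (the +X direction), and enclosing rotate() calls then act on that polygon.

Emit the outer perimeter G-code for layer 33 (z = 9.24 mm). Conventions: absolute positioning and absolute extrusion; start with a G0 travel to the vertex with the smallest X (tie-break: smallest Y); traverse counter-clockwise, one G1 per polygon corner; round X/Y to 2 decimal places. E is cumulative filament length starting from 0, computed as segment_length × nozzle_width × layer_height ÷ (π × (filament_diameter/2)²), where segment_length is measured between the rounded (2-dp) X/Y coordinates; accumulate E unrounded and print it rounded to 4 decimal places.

G0 X-8.13 Y8.13 Z9.24
G1 X0.00 Y0.00 E0.3346
G1 X1.29 Y1.29 E0.3877
G1 X0.92 Y1.78 E0.4056
G1 X-0.28 Y4.67 E0.4966
G1 X-0.69 Y7.78 E0.5879
G1 X-0.28 Y10.88 E0.6789
G1 X0.92 Y13.78 E0.7703
G1 X2.83 Y16.26 E0.8614
G1 X5.31 Y18.17 E0.9525
G1 X8.21 Y19.37 E1.0438
G1 X11.31 Y19.78 E1.1348
G1 X14.42 Y19.37 E1.2261
G1 X14.68 Y19.26 E1.2343
G1 X8.84 Y25.10 E1.4747
G1 X-3.54 Y12.73 E1.9840
G1 X-1.77 Y10.96 E2.0568
G1 X-4.60 Y8.13 E2.1733
G1 X-6.36 Y9.90 E2.2460
G1 X-8.13 Y8.13 E2.3188

At z = 9.24 mm: the 24×11.5 cube contributes its full rectangle; the cube at (7, 15) is not intersected at this z (z outside [10, 26.5]); the cube at (2.5, 9) (footprint 4×5) is included at this height; the cylinder at (13.5, -2.5): section is a regular 24-gon, circumradius r=12; After the difference (first − rest): starting from the 24×11.5 cube, the 4×5 cube at (2.5, 9) partially overlaps it — only the 10.00 mm² overlap (of its 20.00 mm²) is removed, clipping the outline; the r=12 cylinder at (13.5, -2.5) partially overlaps it — only the 162.32 mm² overlap (of its 447.24 mm²) is removed, clipping the outline — 1 connected region; (whole slice rotated 45° about Z — lengths, areas and connectivity unchanged). The outline is a single polygon with 19 vertices. Extrusion per mm of travel: 0.25 × 0.28 / (π × 0.875²) = 0.029103. Accumulating E over each segment gives final E = 2.3188.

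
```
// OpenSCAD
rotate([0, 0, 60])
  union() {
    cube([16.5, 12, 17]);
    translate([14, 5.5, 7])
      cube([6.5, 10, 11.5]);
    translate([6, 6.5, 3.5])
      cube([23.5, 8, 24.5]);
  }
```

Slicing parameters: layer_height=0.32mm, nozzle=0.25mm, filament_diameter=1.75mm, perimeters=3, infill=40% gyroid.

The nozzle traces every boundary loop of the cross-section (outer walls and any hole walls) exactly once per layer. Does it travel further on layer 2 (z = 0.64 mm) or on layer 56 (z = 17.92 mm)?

layer 56 (z = 17.92 mm)

Layer 2 (z = 0.64): the 16.5×12 cube contributes its full rectangle (perimeter 57.00 mm); the cube at (14, 5.5) does not reach this height (z outside [7, 18.5]); the cube at (6, 6.5) is not intersected at this z (z outside [3.5, 28]); Taking the union: only the 16.5×12 cube is present, so the union is just that shape — boundary = 57.00 mm; (whole slice rotated 60° about Z — lengths, areas and connectivity unchanged). So its perimeter = 57.00 mm. Layer 56 (z = 17.92): the cube does not reach this height (z outside [0, 17]); the cube at (14, 5.5) (footprint 6.5×10) is included at this height (perimeter 33.00 mm); the 23.5×8 cube at (6, 6.5) contributes its full rectangle (perimeter 63.00 mm); Merging all regions: the regions partially overlap (shared area 52.00 mm²), so the edge portions inside another operand are dropped and the merged outline is re-measured after clipping — boundary = 67.00 mm; (whole slice rotated 60° about Z — lengths, areas and connectivity unchanged). So its perimeter = 67.00 mm. Layer 56 is larger (67.00 vs 57.00 mm).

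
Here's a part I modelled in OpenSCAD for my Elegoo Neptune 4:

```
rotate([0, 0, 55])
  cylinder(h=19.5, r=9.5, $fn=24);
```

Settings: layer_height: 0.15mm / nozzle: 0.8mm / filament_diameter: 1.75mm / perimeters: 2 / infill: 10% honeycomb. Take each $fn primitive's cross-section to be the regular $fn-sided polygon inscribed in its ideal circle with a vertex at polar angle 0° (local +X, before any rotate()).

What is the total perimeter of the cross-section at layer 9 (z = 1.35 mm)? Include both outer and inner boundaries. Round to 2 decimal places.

At z = 1.35 mm: the cylinder: section is a regular 24-gon, circumradius r=9.5 (perimeter = 2·24·9.500·sin(180°/24) = 59.52 mm); (whole slice rotated 55° about Z — lengths, areas and connectivity unchanged). Overall, the cross-section is a single solid region. Total boundary length (outer) = 59.52 mm.

59.52 mm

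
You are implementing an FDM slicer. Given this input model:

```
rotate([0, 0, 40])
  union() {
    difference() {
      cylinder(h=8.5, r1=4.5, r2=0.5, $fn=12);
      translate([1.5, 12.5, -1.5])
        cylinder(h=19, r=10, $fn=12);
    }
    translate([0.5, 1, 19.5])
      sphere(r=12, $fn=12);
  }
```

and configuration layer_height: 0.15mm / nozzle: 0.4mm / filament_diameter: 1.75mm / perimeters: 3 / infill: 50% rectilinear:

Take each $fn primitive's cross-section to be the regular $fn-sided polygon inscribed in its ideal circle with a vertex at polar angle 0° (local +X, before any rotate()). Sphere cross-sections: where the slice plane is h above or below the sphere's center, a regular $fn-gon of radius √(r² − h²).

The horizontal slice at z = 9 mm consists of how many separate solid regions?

1

At z = 9 mm: the cone does not reach this height (z outside [0, 8.5]); the r=10 cylinder at (1.5, 12.5) gives a regular 12-gon of circumradius 10 (constant along its height); Subtracting the remaining from the first: the first operand is absent here, so nothing remains; the r=12 sphere at (0.5, 1) slices to a regular 12-gon of circumradius 5.809 (√(r²−h²) with h=10.5 from center); Merging all regions: only the r=12 sphere at (0.5, 1) is present, so the union is just that shape — 1 connected region; (whole slice rotated 40° about Z — lengths, areas and connectivity unchanged). The result has 1 disconnected region.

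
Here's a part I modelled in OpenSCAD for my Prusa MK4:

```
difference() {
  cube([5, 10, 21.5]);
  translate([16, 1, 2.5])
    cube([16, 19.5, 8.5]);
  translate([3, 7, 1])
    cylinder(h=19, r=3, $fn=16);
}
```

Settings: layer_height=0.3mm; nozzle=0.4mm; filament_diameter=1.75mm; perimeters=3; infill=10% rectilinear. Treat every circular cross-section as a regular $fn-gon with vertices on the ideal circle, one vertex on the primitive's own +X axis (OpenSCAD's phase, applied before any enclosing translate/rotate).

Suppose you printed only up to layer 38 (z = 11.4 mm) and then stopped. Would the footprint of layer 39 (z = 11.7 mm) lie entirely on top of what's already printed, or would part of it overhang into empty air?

Compare the two slices. At z = 11.4: the cube is present — its section is the full 5×10 rectangle (area 50.00 mm²); the cube at (16, 1) does not reach this height (z outside [2.5, 11]); the r=3 cylinder at (3, 7) gives a regular 16-gon of circumradius 3 (constant along its height) (area = (16/2)·3.000²·sin(360°/16) = 27.55 mm²); Taking the first minus the rest: starting from the 5×10 cube (50.00 mm²), the r=3 cylinder at (3, 7) partially overlaps it — only the 24.64 mm² overlap (of its 27.55 mm²) is removed, clipping the outline — area = 25.36 mm². At z = 11.7: the cube (footprint 5×10) is included at this height (area 50.00 mm²); the cube at (16, 1) does not reach this height (z outside [2.5, 11]); the cylinder at (3, 7): section is a regular 16-gon, circumradius r=3 (area = (16/2)·3.000²·sin(360°/16) = 27.55 mm²); Taking the first minus the rest: starting from the 5×10 cube (50.00 mm²), the r=3 cylinder at (3, 7) partially overlaps it — only the 24.64 mm² overlap (of its 27.55 mm²) is removed, clipping the outline — area = 25.36 mm². Checking containment: the cross-section at z = 11.7 is a subset of the cross-section at z = 11.4.

entirely on top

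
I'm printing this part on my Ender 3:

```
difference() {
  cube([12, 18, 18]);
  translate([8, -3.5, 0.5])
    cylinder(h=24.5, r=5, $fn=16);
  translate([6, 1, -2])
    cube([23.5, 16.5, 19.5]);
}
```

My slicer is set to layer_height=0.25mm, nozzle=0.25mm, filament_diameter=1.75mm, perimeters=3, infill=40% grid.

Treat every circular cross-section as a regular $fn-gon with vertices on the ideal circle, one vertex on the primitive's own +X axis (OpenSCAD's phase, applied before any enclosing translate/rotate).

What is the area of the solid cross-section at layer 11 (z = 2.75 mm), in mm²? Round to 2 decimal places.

111.32 mm²

At z = 2.75 mm: the 12×18 cube contributes its full rectangle (area 216.00 mm²); the cylinder at (8, -3.5): section is a regular 16-gon, circumradius r=5 (area = (16/2)·5.000²·sin(360°/16) = 76.54 mm²); the cube at (6, 1) is present — its section is the full 23.5×16.5 rectangle (area 387.75 mm²); Subtracting the remaining from the first: starting from the 12×18 cube (216.00 mm²), the r=5 cylinder at (8, -3.5) partially overlaps it — only the 6.89 mm² overlap (of its 76.54 mm²) is removed, clipping the outline; the 23.5×16.5 cube at (6, 1) partially overlaps it — only the 97.80 mm² overlap (of its 387.75 mm²) is removed, clipping the outline — area = 111.32 mm². Overall, the cross-section has 2 separate islands. Net area = 111.32 mm².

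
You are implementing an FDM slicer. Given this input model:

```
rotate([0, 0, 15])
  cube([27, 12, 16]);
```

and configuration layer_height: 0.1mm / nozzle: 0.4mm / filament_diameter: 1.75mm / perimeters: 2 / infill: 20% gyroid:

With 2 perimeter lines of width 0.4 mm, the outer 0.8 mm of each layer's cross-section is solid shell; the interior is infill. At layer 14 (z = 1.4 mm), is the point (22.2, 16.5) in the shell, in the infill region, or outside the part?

At z = 1.4 mm: the 27×12 cube contributes its full rectangle; (rotated 15° about Z; rotation is an isometry so areas/perimeters/island counts are preserved). Overall, the cross-section is a single solid region. Undo the 15° rotation: the query point maps to (25.714, 10.192) in the un-rotated model frame. The nearest boundary edge runs (27.00, 0.00)→(27.00, 12.00); distance from the point to it = 1.29 mm. The point is inside the cross-section and 1.29 mm from the nearest boundary — more than the 0.8 mm shell width (2 × 0.4), so it's in the infill interior.

infill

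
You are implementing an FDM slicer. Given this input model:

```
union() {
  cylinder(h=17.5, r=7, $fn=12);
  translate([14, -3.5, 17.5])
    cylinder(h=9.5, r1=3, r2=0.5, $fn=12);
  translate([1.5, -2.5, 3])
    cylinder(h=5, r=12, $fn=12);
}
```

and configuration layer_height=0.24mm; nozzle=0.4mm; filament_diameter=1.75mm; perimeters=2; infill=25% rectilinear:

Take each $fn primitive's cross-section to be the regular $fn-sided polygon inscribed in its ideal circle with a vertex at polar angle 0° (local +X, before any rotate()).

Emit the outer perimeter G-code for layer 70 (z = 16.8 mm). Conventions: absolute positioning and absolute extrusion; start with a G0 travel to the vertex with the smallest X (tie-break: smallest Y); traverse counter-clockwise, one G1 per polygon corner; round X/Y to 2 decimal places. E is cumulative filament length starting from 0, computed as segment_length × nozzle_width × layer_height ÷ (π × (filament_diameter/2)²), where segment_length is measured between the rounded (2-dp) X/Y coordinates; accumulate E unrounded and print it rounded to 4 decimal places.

G0 X-7.00 Y0.00 Z16.80
G1 X-6.06 Y-3.50 E0.1446
G1 X-3.50 Y-6.06 E0.2891
G1 X0.00 Y-7.00 E0.4338
G1 X3.50 Y-6.06 E0.5784
G1 X6.06 Y-3.50 E0.7229
G1 X7.00 Y0.00 E0.8676
G1 X6.06 Y3.50 E1.0122
G1 X3.50 Y6.06 E1.1567
G1 X0.00 Y7.00 E1.3013
G1 X-3.50 Y6.06 E1.4460
G1 X-6.06 Y3.50 E1.5905
G1 X-7.00 Y0.00 E1.7351

At z = 16.8 mm: the r=7 cylinder contributes a regular 12-gon of circumradius 7; the cone at (14, -3.5) is not intersected at this z (z outside [17.5, 27]); the cylinder at (1.5, -2.5) is not intersected at this z (z outside [3, 8]); Combining (union): only the r=7 cylinder is present, so the union is just that shape — 1 connected region. The outline is a single polygon with 12 vertices. Extrusion per mm of travel: 0.4 × 0.24 / (π × 0.875²) = 0.039912. Accumulating E over each segment gives final E = 1.7351.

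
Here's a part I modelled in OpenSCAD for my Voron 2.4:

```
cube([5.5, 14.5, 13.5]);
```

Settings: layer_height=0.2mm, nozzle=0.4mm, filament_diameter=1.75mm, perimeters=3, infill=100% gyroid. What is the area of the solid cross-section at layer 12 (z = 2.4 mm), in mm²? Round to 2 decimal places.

79.75 mm²

At z = 2.4 mm: the cube is present — its section is the full 5.5×14.5 rectangle (area 79.75 mm²). Overall, the cross-section is a single solid region. Net area = 79.75 mm².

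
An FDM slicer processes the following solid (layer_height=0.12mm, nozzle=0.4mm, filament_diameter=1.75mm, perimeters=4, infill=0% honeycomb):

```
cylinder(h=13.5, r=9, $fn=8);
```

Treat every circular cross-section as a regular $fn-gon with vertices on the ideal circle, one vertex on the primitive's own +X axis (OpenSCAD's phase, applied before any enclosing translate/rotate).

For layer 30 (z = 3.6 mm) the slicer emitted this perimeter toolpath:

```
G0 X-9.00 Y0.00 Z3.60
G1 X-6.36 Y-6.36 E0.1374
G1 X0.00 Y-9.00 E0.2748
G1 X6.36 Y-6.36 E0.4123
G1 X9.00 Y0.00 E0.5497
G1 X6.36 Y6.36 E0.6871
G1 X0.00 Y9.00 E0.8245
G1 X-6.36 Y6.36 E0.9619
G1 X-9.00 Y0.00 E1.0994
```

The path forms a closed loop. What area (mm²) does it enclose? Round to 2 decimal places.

Apply the shoelace formula to the sequence of (X, Y) vertices; enclosed area = 228.96 mm².

228.96 mm²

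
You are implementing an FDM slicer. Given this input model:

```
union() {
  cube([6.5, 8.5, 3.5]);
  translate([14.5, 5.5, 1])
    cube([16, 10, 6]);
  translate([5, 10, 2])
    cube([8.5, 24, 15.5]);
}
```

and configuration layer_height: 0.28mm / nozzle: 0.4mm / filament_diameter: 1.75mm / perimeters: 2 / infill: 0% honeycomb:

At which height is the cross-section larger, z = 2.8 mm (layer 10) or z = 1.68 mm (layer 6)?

Layer 10 (z = 2.8): the 6.5×8.5 cube contributes its full rectangle (area 55.25 mm²); the cube at (14.5, 5.5) is present — its section is the full 16×10 rectangle (area 160.00 mm²); the 8.5×24 cube at (5, 10) contributes its full rectangle (area 204.00 mm²); Merging all regions: the 3 present regions are separate (no shared area or edge), so areas and boundary lengths simply add and each stays a separate island — area = 419.25 mm². So its area = 419.25 mm². Layer 6 (z = 1.68): the cube (footprint 6.5×8.5) is included at this height (area 55.25 mm²); the 16×10 cube at (14.5, 5.5) contributes its full rectangle (area 160.00 mm²); the cube at (5, 10) is absent (z outside [2, 17.5]); Merging all regions: the 2 present regions are separate (no shared area or edge), so areas and boundary lengths simply add and each stays a separate island — area = 215.25 mm². So its area = 215.25 mm². Layer 10 is larger (419.25 vs 215.25 mm²).

layer 10 (z = 2.8 mm)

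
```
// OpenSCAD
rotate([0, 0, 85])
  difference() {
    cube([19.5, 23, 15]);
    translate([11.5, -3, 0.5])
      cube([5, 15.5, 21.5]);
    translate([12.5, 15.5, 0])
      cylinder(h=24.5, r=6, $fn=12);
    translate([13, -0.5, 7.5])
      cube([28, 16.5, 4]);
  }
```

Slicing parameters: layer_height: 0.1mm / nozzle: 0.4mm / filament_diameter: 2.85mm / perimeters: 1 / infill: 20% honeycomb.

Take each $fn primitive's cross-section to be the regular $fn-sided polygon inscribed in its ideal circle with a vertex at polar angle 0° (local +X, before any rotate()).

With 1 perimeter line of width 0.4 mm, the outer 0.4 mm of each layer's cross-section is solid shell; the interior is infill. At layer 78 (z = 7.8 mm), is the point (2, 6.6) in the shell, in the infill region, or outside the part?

At z = 7.8 mm: the cube (footprint 19.5×23) is included at this height; the cube at (11.5, -3) (footprint 5×15.5) is included at this height; the cylinder at (12.5, 15.5): section is a regular 12-gon, circumradius r=6; the cube at (13, -0.5) is present — its section is the full 28×16.5 rectangle; After the difference (first − rest): starting from the 19.5×23 cube, the 5×15.5 cube at (11.5, -3) partially overlaps it — only the 62.50 mm² overlap (of its 77.50 mm²) is removed, clipping the outline; the r=6 cylinder at (12.5, 15.5) partially overlaps it — only the 95.64 mm² overlap (of its 108.00 mm²) is removed, clipping the outline; the 28×16.5 cube at (13, -0.5) partially overlaps it — only the 41.52 mm² overlap (of its 462.00 mm²) is removed, clipping the outline — 1 connected region; (whole slice rotated 85° about Z — lengths, areas and connectivity unchanged). Overall, the cross-section is a single solid region. Undo the 85° rotation: the query point maps to (6.749, -1.417) in the un-rotated model frame. The nearest boundary edge runs (11.50, 0.00)→(0.00, 0.00); distance from the point to it = 1.42 mm. The point is not inside any of the regions above, so it lies outside the cross-section (1.42 mm from the nearest boundary).

outside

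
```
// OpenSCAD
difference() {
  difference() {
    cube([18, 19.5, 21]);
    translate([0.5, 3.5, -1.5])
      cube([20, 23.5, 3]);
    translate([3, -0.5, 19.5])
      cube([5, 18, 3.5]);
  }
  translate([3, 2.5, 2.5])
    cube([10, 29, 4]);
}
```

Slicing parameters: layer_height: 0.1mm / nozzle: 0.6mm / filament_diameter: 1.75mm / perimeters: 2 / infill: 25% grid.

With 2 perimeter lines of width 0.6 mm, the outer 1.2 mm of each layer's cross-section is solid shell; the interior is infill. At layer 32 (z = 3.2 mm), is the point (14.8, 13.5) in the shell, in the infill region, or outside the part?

At z = 3.2 mm: the cube is present — its section is the full 18×19.5 rectangle; the cube at (0.5, 3.5) is absent (z outside [-1.5, 1.5]); the cube at (3, -0.5) is absent (z outside [19.5, 23]); After the difference (first − rest): none of the subtracted shapes is present at this height, so the 18×19.5 cube is unchanged — 1 connected region; the cube at (3, 2.5) is present — its section is the full 10×29 rectangle; Taking the first minus the rest: starting from the result so far, the 10×29 cube at (3, 2.5) partially overlaps it — only the 170.00 mm² overlap (of its 290.00 mm²) is removed, clipping the outline — 1 connected region. Overall, the cross-section is a single solid region. The nearest boundary edge runs (13.00, 2.50)→(13.00, 19.50); distance from the point to it = 1.80 mm. The point is inside the cross-section and 1.80 mm from the nearest boundary — more than the 1.2 mm shell width (2 × 0.6), so it's in the infill interior.

infill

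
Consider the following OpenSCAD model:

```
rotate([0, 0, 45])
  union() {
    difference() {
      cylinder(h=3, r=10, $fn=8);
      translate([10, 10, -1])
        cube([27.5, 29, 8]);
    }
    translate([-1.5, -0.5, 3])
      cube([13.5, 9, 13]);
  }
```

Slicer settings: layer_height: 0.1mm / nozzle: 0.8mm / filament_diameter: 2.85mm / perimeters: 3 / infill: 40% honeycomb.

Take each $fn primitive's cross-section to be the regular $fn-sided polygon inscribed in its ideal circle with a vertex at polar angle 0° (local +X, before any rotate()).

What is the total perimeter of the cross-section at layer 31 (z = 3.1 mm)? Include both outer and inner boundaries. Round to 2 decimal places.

At z = 3.1 mm: the cylinder does not reach this height (z outside [0, 3]); the cube at (10, 10) (footprint 27.5×29) is included at this height (perimeter 113.00 mm); Subtracting the remaining from the first: the first operand is absent here, so nothing remains; the 13.5×9 cube at (-1.5, -0.5) contributes its full rectangle (perimeter 45.00 mm); Taking the union: only the 13.5×9 cube at (-1.5, -0.5) is present, so the union is just that shape — boundary = 45.00 mm; (whole slice rotated 45° about Z — lengths, areas and connectivity unchanged). Overall, the cross-section is a single solid region. Total boundary length (outer) = 45.00 mm.

45.00 mm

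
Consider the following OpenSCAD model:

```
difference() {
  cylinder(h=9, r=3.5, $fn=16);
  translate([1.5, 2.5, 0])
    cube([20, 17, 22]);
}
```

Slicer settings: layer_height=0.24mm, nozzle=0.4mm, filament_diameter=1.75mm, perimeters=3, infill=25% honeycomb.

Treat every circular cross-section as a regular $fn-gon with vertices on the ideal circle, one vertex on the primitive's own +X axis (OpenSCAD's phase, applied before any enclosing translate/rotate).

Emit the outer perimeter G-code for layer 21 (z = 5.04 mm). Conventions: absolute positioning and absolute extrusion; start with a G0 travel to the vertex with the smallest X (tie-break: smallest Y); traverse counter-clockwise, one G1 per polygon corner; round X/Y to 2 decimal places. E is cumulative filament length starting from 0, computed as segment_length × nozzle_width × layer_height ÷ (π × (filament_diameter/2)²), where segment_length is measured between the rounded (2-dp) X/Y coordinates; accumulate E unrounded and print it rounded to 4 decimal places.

At z = 5.04 mm: the r=3.5 cylinder gives a regular 16-gon of circumradius 3.5 (constant along its height); the 20×17 cube at (1.5, 2.5) contributes its full rectangle; Subtracting the remaining from the first: starting from the r=3.5 cylinder, the 20×17 cube at (1.5, 2.5) partially overlaps it — only the 0.29 mm² overlap (of its 340.00 mm²) is removed, clipping the outline — 1 connected region. The outline is a single polygon with 19 vertices. Extrusion per mm of travel: 0.4 × 0.24 / (π × 0.875²) = 0.039912. Accumulating E over each segment gives final E = 0.8888.

G0 X-3.50 Y0.00 Z5.04
G1 X-3.23 Y-1.34 E0.0546
G1 X-2.47 Y-2.47 E0.1089
G1 X-1.34 Y-3.23 E0.1633
G1 X0.00 Y-3.50 E0.2178
G1 X1.34 Y-3.23 E0.2724
G1 X2.47 Y-2.47 E0.3267
G1 X3.23 Y-1.34 E0.3811
G1 X3.50 Y0.00 E0.4356
G1 X3.23 Y1.34 E0.4902
G1 X2.47 Y2.47 E0.5445
G1 X2.44 Y2.50 E0.5462
G1 X1.50 Y2.50 E0.5838
G1 X1.50 Y3.13 E0.6089
G1 X1.34 Y3.23 E0.6164
G1 X0.00 Y3.50 E0.6710
G1 X-1.34 Y3.23 E0.7255
G1 X-2.47 Y2.47 E0.7799
G1 X-3.23 Y1.34 E0.8343
G1 X-3.50 Y0.00 E0.8888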